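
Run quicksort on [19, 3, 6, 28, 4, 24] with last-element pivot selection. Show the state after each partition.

Partition 1: pivot=24 at index 4 -> [19, 3, 6, 4, 24, 28]
Partition 2: pivot=4 at index 1 -> [3, 4, 6, 19, 24, 28]
Partition 3: pivot=19 at index 3 -> [3, 4, 6, 19, 24, 28]


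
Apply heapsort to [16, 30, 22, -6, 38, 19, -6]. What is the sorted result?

Build heap: [38, 30, 22, -6, 16, 19, -6]
Extract 38: [30, 16, 22, -6, -6, 19, 38]
Extract 30: [22, 16, 19, -6, -6, 30, 38]
Extract 22: [19, 16, -6, -6, 22, 30, 38]
Extract 19: [16, -6, -6, 19, 22, 30, 38]
Extract 16: [-6, -6, 16, 19, 22, 30, 38]
Extract -6: [-6, -6, 16, 19, 22, 30, 38]


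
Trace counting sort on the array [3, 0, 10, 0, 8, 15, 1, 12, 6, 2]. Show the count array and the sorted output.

Count array: [2, 1, 1, 1, 0, 0, 1, 0, 1, 0, 1, 0, 1, 0, 0, 1]
(count[i] = number of elements equal to i)
Cumulative count: [2, 3, 4, 5, 5, 5, 6, 6, 7, 7, 8, 8, 9, 9, 9, 10]
Sorted: [0, 0, 1, 2, 3, 6, 8, 10, 12, 15]


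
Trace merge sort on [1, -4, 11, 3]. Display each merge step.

Divide and conquer:
  Merge [1] + [-4] -> [-4, 1]
  Merge [11] + [3] -> [3, 11]
  Merge [-4, 1] + [3, 11] -> [-4, 1, 3, 11]


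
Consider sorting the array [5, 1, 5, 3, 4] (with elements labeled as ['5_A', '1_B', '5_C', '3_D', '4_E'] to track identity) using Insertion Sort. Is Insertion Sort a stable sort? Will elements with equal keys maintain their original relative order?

Trace Insertion Sort on the labeled array (the key is the number; the letter only tracks identity):
  Insert 1_B at index 0: [1_B, 5_A, 5_C, 3_D, 4_E]
  Insert 5_C at index 2: [1_B, 5_A, 5_C, 3_D, 4_E]
  Insert 3_D at index 1: [1_B, 3_D, 5_A, 5_C, 4_E]
  Insert 4_E at index 2: [1_B, 3_D, 4_E, 5_A, 5_C]
Final order: [1_B, 3_D, 4_E, 5_A, 5_C]
Equal keys:
  value 5: originally 5_A, 5_C; after sorting 5_A, 5_C -> order preserved
All equal keys kept their original relative order. Insertion Sort is stable: elements are shifted only while they are strictly greater than the key, so a key is inserted after any equal elements already placed.
Answer: Stable


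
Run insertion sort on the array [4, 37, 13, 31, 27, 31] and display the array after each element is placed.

First element 4 is already 'sorted'
Insert 37: shifted 0 elements -> [4, 37, 13, 31, 27, 31]
Insert 13: shifted 1 elements -> [4, 13, 37, 31, 27, 31]
Insert 31: shifted 1 elements -> [4, 13, 31, 37, 27, 31]
Insert 27: shifted 2 elements -> [4, 13, 27, 31, 37, 31]
Insert 31: shifted 1 elements -> [4, 13, 27, 31, 31, 37]


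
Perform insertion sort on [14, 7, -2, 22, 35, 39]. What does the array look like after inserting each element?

First element 14 is already 'sorted'
Insert 7: shifted 1 elements -> [7, 14, -2, 22, 35, 39]
Insert -2: shifted 2 elements -> [-2, 7, 14, 22, 35, 39]
Insert 22: shifted 0 elements -> [-2, 7, 14, 22, 35, 39]
Insert 35: shifted 0 elements -> [-2, 7, 14, 22, 35, 39]
Insert 39: shifted 0 elements -> [-2, 7, 14, 22, 35, 39]


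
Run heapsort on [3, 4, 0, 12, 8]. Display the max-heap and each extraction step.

Build heap: [12, 8, 0, 4, 3]
Extract 12: [8, 4, 0, 3, 12]
Extract 8: [4, 3, 0, 8, 12]
Extract 4: [3, 0, 4, 8, 12]
Extract 3: [0, 3, 4, 8, 12]


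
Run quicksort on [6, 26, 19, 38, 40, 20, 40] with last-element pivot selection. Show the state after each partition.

Partition 1: pivot=40 at index 6 -> [6, 26, 19, 38, 40, 20, 40]
Partition 2: pivot=20 at index 2 -> [6, 19, 20, 38, 40, 26, 40]
Partition 3: pivot=19 at index 1 -> [6, 19, 20, 38, 40, 26, 40]
Partition 4: pivot=26 at index 3 -> [6, 19, 20, 26, 40, 38, 40]
Partition 5: pivot=38 at index 4 -> [6, 19, 20, 26, 38, 40, 40]


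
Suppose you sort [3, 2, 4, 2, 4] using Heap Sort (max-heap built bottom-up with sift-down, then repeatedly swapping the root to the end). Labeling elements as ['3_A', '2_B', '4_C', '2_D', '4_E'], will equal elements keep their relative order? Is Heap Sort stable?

Trace Heap Sort on the labeled array (the key is the number; the letter only tracks identity):
  Build max-heap: [4_E, 3_A, 4_C, 2_D, 2_B]
  Swap root 4_E to index 4, re-heapify first 4 -> [4_C, 3_A, 2_B, 2_D, 4_E]
  Swap root 4_C to index 3, re-heapify first 3 -> [3_A, 2_D, 2_B, 4_C, 4_E]
  Swap root 3_A to index 2, re-heapify first 2 -> [2_B, 2_D, 3_A, 4_C, 4_E]
  Swap root 2_B to index 1, re-heapify first 1 -> [2_D, 2_B, 3_A, 4_C, 4_E]
Final order: [2_D, 2_B, 3_A, 4_C, 4_E]
Equal keys:
  value 2: originally 2_B, 2_D; after sorting 2_D, 2_B -> order changed
  value 4: originally 4_C, 4_E; after sorting 4_C, 4_E -> order preserved
Equal keys were reordered, so Heap Sort is not stable: heap construction and root-to-end swaps move elements without regard to the original order of equal keys. (One such input is enough; an unstable sort may happen to preserve order on other inputs, but it gives no guarantee.)
Answer: Not stable


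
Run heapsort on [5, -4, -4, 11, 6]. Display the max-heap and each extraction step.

Build heap: [11, 6, -4, -4, 5]
Extract 11: [6, 5, -4, -4, 11]
Extract 6: [5, -4, -4, 6, 11]
Extract 5: [-4, -4, 5, 6, 11]
Extract -4: [-4, -4, 5, 6, 11]


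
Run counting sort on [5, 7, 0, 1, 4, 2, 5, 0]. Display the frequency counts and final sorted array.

Count array: [2, 1, 1, 0, 1, 2, 0, 1]
(count[i] = number of elements equal to i)
Cumulative count: [2, 3, 4, 4, 5, 7, 7, 8]
Sorted: [0, 0, 1, 2, 4, 5, 5, 7]


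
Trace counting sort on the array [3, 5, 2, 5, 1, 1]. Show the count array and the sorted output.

Count array: [0, 2, 1, 1, 0, 2]
(count[i] = number of elements equal to i)
Cumulative count: [0, 2, 3, 4, 4, 6]
Sorted: [1, 1, 2, 3, 5, 5]


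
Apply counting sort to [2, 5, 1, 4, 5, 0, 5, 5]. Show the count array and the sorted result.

Count array: [1, 1, 1, 0, 1, 4]
(count[i] = number of elements equal to i)
Cumulative count: [1, 2, 3, 3, 4, 8]
Sorted: [0, 1, 2, 4, 5, 5, 5, 5]


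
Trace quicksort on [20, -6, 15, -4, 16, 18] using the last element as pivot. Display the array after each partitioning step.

Partition 1: pivot=18 at index 4 -> [-6, 15, -4, 16, 18, 20]
Partition 2: pivot=16 at index 3 -> [-6, 15, -4, 16, 18, 20]
Partition 3: pivot=-4 at index 1 -> [-6, -4, 15, 16, 18, 20]


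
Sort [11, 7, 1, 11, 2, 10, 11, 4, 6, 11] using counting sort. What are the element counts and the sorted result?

Count array: [0, 1, 1, 0, 1, 0, 1, 1, 0, 0, 1, 4]
(count[i] = number of elements equal to i)
Cumulative count: [0, 1, 2, 2, 3, 3, 4, 5, 5, 5, 6, 10]
Sorted: [1, 2, 4, 6, 7, 10, 11, 11, 11, 11]


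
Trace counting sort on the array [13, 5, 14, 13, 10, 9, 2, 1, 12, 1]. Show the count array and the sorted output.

Count array: [0, 2, 1, 0, 0, 1, 0, 0, 0, 1, 1, 0, 1, 2, 1]
(count[i] = number of elements equal to i)
Cumulative count: [0, 2, 3, 3, 3, 4, 4, 4, 4, 5, 6, 6, 7, 9, 10]
Sorted: [1, 1, 2, 5, 9, 10, 12, 13, 13, 14]


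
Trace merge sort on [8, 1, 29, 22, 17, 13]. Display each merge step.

Divide and conquer:
  Merge [1] + [29] -> [1, 29]
  Merge [8] + [1, 29] -> [1, 8, 29]
  Merge [17] + [13] -> [13, 17]
  Merge [22] + [13, 17] -> [13, 17, 22]
  Merge [1, 8, 29] + [13, 17, 22] -> [1, 8, 13, 17, 22, 29]


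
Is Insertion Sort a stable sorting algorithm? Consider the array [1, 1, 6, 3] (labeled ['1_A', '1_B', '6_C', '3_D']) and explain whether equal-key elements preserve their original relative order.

Trace Insertion Sort on the labeled array (the key is the number; the letter only tracks identity):
  Insert 1_B at index 1: [1_A, 1_B, 6_C, 3_D]
  Insert 6_C at index 2: [1_A, 1_B, 6_C, 3_D]
  Insert 3_D at index 2: [1_A, 1_B, 3_D, 6_C]
Final order: [1_A, 1_B, 3_D, 6_C]
Equal keys:
  value 1: originally 1_A, 1_B; after sorting 1_A, 1_B -> order preserved
All equal keys kept their original relative order. Insertion Sort is stable: elements are shifted only while they are strictly greater than the key, so a key is inserted after any equal elements already placed.
Answer: Stable


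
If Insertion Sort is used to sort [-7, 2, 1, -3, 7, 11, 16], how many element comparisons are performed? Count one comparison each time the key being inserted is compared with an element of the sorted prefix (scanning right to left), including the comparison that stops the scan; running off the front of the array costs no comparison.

Insert 2: -7 <= 2 (stop) = 1 comparison(s) -> [-7, 2, 1, -3, 7, 11, 16]
Insert 1: 2 > 1 (shift), -7 <= 1 (stop) = 2 comparison(s) -> [-7, 1, 2, -3, 7, 11, 16]
Insert -3: 2 > -3 (shift), 1 > -3 (shift), -7 <= -3 (stop) = 3 comparison(s) -> [-7, -3, 1, 2, 7, 11, 16]
Insert 7: 2 <= 7 (stop) = 1 comparison(s) -> [-7, -3, 1, 2, 7, 11, 16]
Insert 11: 7 <= 11 (stop) = 1 comparison(s) -> [-7, -3, 1, 2, 7, 11, 16]
Insert 16: 11 <= 16 (stop) = 1 comparison(s) -> [-7, -3, 1, 2, 7, 11, 16]
Total comparisons: 1 + 2 + 3 + 1 + 1 + 1 = 9


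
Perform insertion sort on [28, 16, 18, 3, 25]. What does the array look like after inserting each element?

First element 28 is already 'sorted'
Insert 16: shifted 1 elements -> [16, 28, 18, 3, 25]
Insert 18: shifted 1 elements -> [16, 18, 28, 3, 25]
Insert 3: shifted 3 elements -> [3, 16, 18, 28, 25]
Insert 25: shifted 1 elements -> [3, 16, 18, 25, 28]


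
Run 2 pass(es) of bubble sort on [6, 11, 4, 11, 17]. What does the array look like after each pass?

After pass 1: [6, 4, 11, 11, 17] (1 swaps)
After pass 2: [4, 6, 11, 11, 17] (1 swaps)
Total swaps: 2


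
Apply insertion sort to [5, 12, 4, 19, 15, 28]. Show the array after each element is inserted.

First element 5 is already 'sorted'
Insert 12: shifted 0 elements -> [5, 12, 4, 19, 15, 28]
Insert 4: shifted 2 elements -> [4, 5, 12, 19, 15, 28]
Insert 19: shifted 0 elements -> [4, 5, 12, 19, 15, 28]
Insert 15: shifted 1 elements -> [4, 5, 12, 15, 19, 28]
Insert 28: shifted 0 elements -> [4, 5, 12, 15, 19, 28]


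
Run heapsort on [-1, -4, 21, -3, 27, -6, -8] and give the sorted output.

Build heap: [27, -1, 21, -3, -4, -6, -8]
Extract 27: [21, -1, -6, -3, -4, -8, 27]
Extract 21: [-1, -3, -6, -8, -4, 21, 27]
Extract -1: [-3, -4, -6, -8, -1, 21, 27]
Extract -3: [-4, -8, -6, -3, -1, 21, 27]
Extract -4: [-6, -8, -4, -3, -1, 21, 27]
Extract -6: [-8, -6, -4, -3, -1, 21, 27]


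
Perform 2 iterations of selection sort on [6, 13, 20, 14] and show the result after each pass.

Pass 1: Select minimum 6 at index 0, swap -> [6, 13, 20, 14]
Pass 2: Select minimum 13 at index 1, swap -> [6, 13, 20, 14]


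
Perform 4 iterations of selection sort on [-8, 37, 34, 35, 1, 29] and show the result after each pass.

Pass 1: Select minimum -8 at index 0, swap -> [-8, 37, 34, 35, 1, 29]
Pass 2: Select minimum 1 at index 4, swap -> [-8, 1, 34, 35, 37, 29]
Pass 3: Select minimum 29 at index 5, swap -> [-8, 1, 29, 35, 37, 34]
Pass 4: Select minimum 34 at index 5, swap -> [-8, 1, 29, 34, 37, 35]


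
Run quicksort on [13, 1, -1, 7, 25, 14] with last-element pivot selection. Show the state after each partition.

Partition 1: pivot=14 at index 4 -> [13, 1, -1, 7, 14, 25]
Partition 2: pivot=7 at index 2 -> [1, -1, 7, 13, 14, 25]
Partition 3: pivot=-1 at index 0 -> [-1, 1, 7, 13, 14, 25]


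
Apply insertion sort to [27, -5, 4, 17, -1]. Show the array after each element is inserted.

First element 27 is already 'sorted'
Insert -5: shifted 1 elements -> [-5, 27, 4, 17, -1]
Insert 4: shifted 1 elements -> [-5, 4, 27, 17, -1]
Insert 17: shifted 1 elements -> [-5, 4, 17, 27, -1]
Insert -1: shifted 3 elements -> [-5, -1, 4, 17, 27]


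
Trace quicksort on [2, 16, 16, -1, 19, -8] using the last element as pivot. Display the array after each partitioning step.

Partition 1: pivot=-8 at index 0 -> [-8, 16, 16, -1, 19, 2]
Partition 2: pivot=2 at index 2 -> [-8, -1, 2, 16, 19, 16]
Partition 3: pivot=16 at index 4 -> [-8, -1, 2, 16, 16, 19]


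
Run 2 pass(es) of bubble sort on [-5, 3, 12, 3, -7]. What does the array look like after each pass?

After pass 1: [-5, 3, 3, -7, 12] (2 swaps)
After pass 2: [-5, 3, -7, 3, 12] (1 swaps)
Total swaps: 3


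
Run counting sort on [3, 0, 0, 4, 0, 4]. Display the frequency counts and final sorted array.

Count array: [3, 0, 0, 1, 2]
(count[i] = number of elements equal to i)
Cumulative count: [3, 3, 3, 4, 6]
Sorted: [0, 0, 0, 3, 4, 4]


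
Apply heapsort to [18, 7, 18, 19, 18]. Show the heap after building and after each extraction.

Build heap: [19, 18, 18, 7, 18]
Extract 19: [18, 18, 18, 7, 19]
Extract 18: [18, 7, 18, 18, 19]
Extract 18: [18, 7, 18, 18, 19]
Extract 18: [7, 18, 18, 18, 19]


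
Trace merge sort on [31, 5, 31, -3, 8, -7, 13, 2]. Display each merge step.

Divide and conquer:
  Merge [31] + [5] -> [5, 31]
  Merge [31] + [-3] -> [-3, 31]
  Merge [5, 31] + [-3, 31] -> [-3, 5, 31, 31]
  Merge [8] + [-7] -> [-7, 8]
  Merge [13] + [2] -> [2, 13]
  Merge [-7, 8] + [2, 13] -> [-7, 2, 8, 13]
  Merge [-3, 5, 31, 31] + [-7, 2, 8, 13] -> [-7, -3, 2, 5, 8, 13, 31, 31]


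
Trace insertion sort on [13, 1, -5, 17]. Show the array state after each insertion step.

First element 13 is already 'sorted'
Insert 1: shifted 1 elements -> [1, 13, -5, 17]
Insert -5: shifted 2 elements -> [-5, 1, 13, 17]
Insert 17: shifted 0 elements -> [-5, 1, 13, 17]


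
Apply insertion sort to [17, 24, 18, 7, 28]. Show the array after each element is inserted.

First element 17 is already 'sorted'
Insert 24: shifted 0 elements -> [17, 24, 18, 7, 28]
Insert 18: shifted 1 elements -> [17, 18, 24, 7, 28]
Insert 7: shifted 3 elements -> [7, 17, 18, 24, 28]
Insert 28: shifted 0 elements -> [7, 17, 18, 24, 28]


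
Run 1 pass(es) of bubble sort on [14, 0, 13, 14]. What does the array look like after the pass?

After pass 1: [0, 13, 14, 14] (2 swaps)
Total swaps: 2


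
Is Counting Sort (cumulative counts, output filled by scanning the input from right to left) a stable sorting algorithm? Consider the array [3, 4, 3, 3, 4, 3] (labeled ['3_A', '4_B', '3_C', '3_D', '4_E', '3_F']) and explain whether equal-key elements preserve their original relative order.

Trace Counting Sort on the labeled array (the key is the number; the letter only tracks identity):
  Counts for values 0..4: [0, 0, 0, 4, 2]
  Cumulative counts: [0, 0, 0, 4, 6]
  Scan right to left: place 3_F at output index 3
  Scan right to left: place 4_E at output index 5
  Scan right to left: place 3_D at output index 2
  Scan right to left: place 3_C at output index 1
  Scan right to left: place 4_B at output index 4
  Scan right to left: place 3_A at output index 0
  Output: [3_A, 3_C, 3_D, 3_F, 4_B, 4_E]
Equal keys:
  value 3: originally 3_A, 3_C, 3_D, 3_F; after sorting 3_A, 3_C, 3_D, 3_F -> order preserved
  value 4: originally 4_B, 4_E; after sorting 4_B, 4_E -> order preserved
All equal keys kept their original relative order. Counting Sort is stable: scanning the input right to left with decreasing cumulative counts places later duplicates at later output positions.
Answer: Stable


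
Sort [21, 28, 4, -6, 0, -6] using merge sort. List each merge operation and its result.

Divide and conquer:
  Merge [28] + [4] -> [4, 28]
  Merge [21] + [4, 28] -> [4, 21, 28]
  Merge [0] + [-6] -> [-6, 0]
  Merge [-6] + [-6, 0] -> [-6, -6, 0]
  Merge [4, 21, 28] + [-6, -6, 0] -> [-6, -6, 0, 4, 21, 28]


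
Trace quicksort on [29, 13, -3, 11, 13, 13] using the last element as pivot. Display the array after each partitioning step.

Partition 1: pivot=13 at index 4 -> [13, -3, 11, 13, 13, 29]
Partition 2: pivot=13 at index 3 -> [13, -3, 11, 13, 13, 29]
Partition 3: pivot=11 at index 1 -> [-3, 11, 13, 13, 13, 29]


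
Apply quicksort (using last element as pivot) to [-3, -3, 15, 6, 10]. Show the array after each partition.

Partition 1: pivot=10 at index 3 -> [-3, -3, 6, 10, 15]
Partition 2: pivot=6 at index 2 -> [-3, -3, 6, 10, 15]
Partition 3: pivot=-3 at index 1 -> [-3, -3, 6, 10, 15]


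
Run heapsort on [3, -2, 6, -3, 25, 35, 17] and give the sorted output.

Build heap: [35, 25, 17, -3, -2, 6, 3]
Extract 35: [25, 3, 17, -3, -2, 6, 35]
Extract 25: [17, 3, 6, -3, -2, 25, 35]
Extract 17: [6, 3, -2, -3, 17, 25, 35]
Extract 6: [3, -3, -2, 6, 17, 25, 35]
Extract 3: [-2, -3, 3, 6, 17, 25, 35]
Extract -2: [-3, -2, 3, 6, 17, 25, 35]


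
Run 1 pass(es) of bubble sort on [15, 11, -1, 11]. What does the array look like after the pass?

After pass 1: [11, -1, 11, 15] (3 swaps)
Total swaps: 3


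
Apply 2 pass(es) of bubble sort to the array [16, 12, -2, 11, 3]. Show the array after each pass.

After pass 1: [12, -2, 11, 3, 16] (4 swaps)
After pass 2: [-2, 11, 3, 12, 16] (3 swaps)
Total swaps: 7


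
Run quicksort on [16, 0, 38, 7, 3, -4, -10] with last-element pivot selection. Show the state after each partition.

Partition 1: pivot=-10 at index 0 -> [-10, 0, 38, 7, 3, -4, 16]
Partition 2: pivot=16 at index 5 -> [-10, 0, 7, 3, -4, 16, 38]
Partition 3: pivot=-4 at index 1 -> [-10, -4, 7, 3, 0, 16, 38]
Partition 4: pivot=0 at index 2 -> [-10, -4, 0, 3, 7, 16, 38]
Partition 5: pivot=7 at index 4 -> [-10, -4, 0, 3, 7, 16, 38]


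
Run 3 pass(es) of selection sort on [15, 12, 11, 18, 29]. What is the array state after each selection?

Pass 1: Select minimum 11 at index 2, swap -> [11, 12, 15, 18, 29]
Pass 2: Select minimum 12 at index 1, swap -> [11, 12, 15, 18, 29]
Pass 3: Select minimum 15 at index 2, swap -> [11, 12, 15, 18, 29]


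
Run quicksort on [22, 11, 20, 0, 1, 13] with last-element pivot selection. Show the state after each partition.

Partition 1: pivot=13 at index 3 -> [11, 0, 1, 13, 20, 22]
Partition 2: pivot=1 at index 1 -> [0, 1, 11, 13, 20, 22]
Partition 3: pivot=22 at index 5 -> [0, 1, 11, 13, 20, 22]


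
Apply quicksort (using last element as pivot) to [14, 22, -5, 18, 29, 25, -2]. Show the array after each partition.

Partition 1: pivot=-2 at index 1 -> [-5, -2, 14, 18, 29, 25, 22]
Partition 2: pivot=22 at index 4 -> [-5, -2, 14, 18, 22, 25, 29]
Partition 3: pivot=18 at index 3 -> [-5, -2, 14, 18, 22, 25, 29]
Partition 4: pivot=29 at index 6 -> [-5, -2, 14, 18, 22, 25, 29]


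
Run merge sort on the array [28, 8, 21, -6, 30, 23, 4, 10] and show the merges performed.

Divide and conquer:
  Merge [28] + [8] -> [8, 28]
  Merge [21] + [-6] -> [-6, 21]
  Merge [8, 28] + [-6, 21] -> [-6, 8, 21, 28]
  Merge [30] + [23] -> [23, 30]
  Merge [4] + [10] -> [4, 10]
  Merge [23, 30] + [4, 10] -> [4, 10, 23, 30]
  Merge [-6, 8, 21, 28] + [4, 10, 23, 30] -> [-6, 4, 8, 10, 21, 23, 28, 30]


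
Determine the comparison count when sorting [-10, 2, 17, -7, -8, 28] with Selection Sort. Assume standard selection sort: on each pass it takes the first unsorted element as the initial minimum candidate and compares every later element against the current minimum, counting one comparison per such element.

Pass 1: scan indices 1..5 for the minimum = 5 comparison(s); min is -10, place at index 0 -> [-10, 2, 17, -7, -8, 28]
Pass 2: scan indices 2..5 for the minimum = 4 comparison(s); min is -8, place at index 1 -> [-10, -8, 17, -7, 2, 28]
Pass 3: scan indices 3..5 for the minimum = 3 comparison(s); min is -7, place at index 2 -> [-10, -8, -7, 17, 2, 28]
Pass 4: scan indices 4..5 for the minimum = 2 comparison(s); min is 2, place at index 3 -> [-10, -8, -7, 2, 17, 28]
Pass 5: scan indices 5..5 for the minimum = 1 comparison(s); min is 17, place at index 4 -> [-10, -8, -7, 2, 17, 28]
Selection sort always scans the whole unsorted suffix, so the count is (n-1) + (n-2) + ... + 1 = n(n-1)/2 = 6*5/2 = 15 regardless of the input order.
Total comparisons: 5 + 4 + 3 + 2 + 1 = 15


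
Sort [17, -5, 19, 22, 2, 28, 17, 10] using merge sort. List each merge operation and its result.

Divide and conquer:
  Merge [17] + [-5] -> [-5, 17]
  Merge [19] + [22] -> [19, 22]
  Merge [-5, 17] + [19, 22] -> [-5, 17, 19, 22]
  Merge [2] + [28] -> [2, 28]
  Merge [17] + [10] -> [10, 17]
  Merge [2, 28] + [10, 17] -> [2, 10, 17, 28]
  Merge [-5, 17, 19, 22] + [2, 10, 17, 28] -> [-5, 2, 10, 17, 17, 19, 22, 28]


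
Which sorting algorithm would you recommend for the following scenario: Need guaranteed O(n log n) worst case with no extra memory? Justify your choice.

Best choice: Heapsort
Reason: Heapsort is O(n log n) worst case and sorts in-place; quicksort can degrade to O(n^2)


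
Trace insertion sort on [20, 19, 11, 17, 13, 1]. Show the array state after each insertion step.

First element 20 is already 'sorted'
Insert 19: shifted 1 elements -> [19, 20, 11, 17, 13, 1]
Insert 11: shifted 2 elements -> [11, 19, 20, 17, 13, 1]
Insert 17: shifted 2 elements -> [11, 17, 19, 20, 13, 1]
Insert 13: shifted 3 elements -> [11, 13, 17, 19, 20, 1]
Insert 1: shifted 5 elements -> [1, 11, 13, 17, 19, 20]


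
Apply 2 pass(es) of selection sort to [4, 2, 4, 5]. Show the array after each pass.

Pass 1: Select minimum 2 at index 1, swap -> [2, 4, 4, 5]
Pass 2: Select minimum 4 at index 1, swap -> [2, 4, 4, 5]


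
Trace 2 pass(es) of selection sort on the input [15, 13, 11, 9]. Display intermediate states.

Pass 1: Select minimum 9 at index 3, swap -> [9, 13, 11, 15]
Pass 2: Select minimum 11 at index 2, swap -> [9, 11, 13, 15]


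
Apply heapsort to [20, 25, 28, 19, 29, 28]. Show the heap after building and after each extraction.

Build heap: [29, 25, 28, 19, 20, 28]
Extract 29: [28, 25, 28, 19, 20, 29]
Extract 28: [28, 25, 20, 19, 28, 29]
Extract 28: [25, 19, 20, 28, 28, 29]
Extract 25: [20, 19, 25, 28, 28, 29]
Extract 20: [19, 20, 25, 28, 28, 29]


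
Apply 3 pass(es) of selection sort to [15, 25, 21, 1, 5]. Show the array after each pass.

Pass 1: Select minimum 1 at index 3, swap -> [1, 25, 21, 15, 5]
Pass 2: Select minimum 5 at index 4, swap -> [1, 5, 21, 15, 25]
Pass 3: Select minimum 15 at index 3, swap -> [1, 5, 15, 21, 25]


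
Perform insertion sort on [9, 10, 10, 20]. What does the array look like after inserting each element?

First element 9 is already 'sorted'
Insert 10: shifted 0 elements -> [9, 10, 10, 20]
Insert 10: shifted 0 elements -> [9, 10, 10, 20]
Insert 20: shifted 0 elements -> [9, 10, 10, 20]


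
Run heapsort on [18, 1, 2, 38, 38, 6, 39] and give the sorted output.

Build heap: [39, 38, 18, 1, 38, 6, 2]
Extract 39: [38, 38, 18, 1, 2, 6, 39]
Extract 38: [38, 6, 18, 1, 2, 38, 39]
Extract 38: [18, 6, 2, 1, 38, 38, 39]
Extract 18: [6, 1, 2, 18, 38, 38, 39]
Extract 6: [2, 1, 6, 18, 38, 38, 39]
Extract 2: [1, 2, 6, 18, 38, 38, 39]


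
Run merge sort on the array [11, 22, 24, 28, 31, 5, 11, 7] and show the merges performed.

Divide and conquer:
  Merge [11] + [22] -> [11, 22]
  Merge [24] + [28] -> [24, 28]
  Merge [11, 22] + [24, 28] -> [11, 22, 24, 28]
  Merge [31] + [5] -> [5, 31]
  Merge [11] + [7] -> [7, 11]
  Merge [5, 31] + [7, 11] -> [5, 7, 11, 31]
  Merge [11, 22, 24, 28] + [5, 7, 11, 31] -> [5, 7, 11, 11, 22, 24, 28, 31]


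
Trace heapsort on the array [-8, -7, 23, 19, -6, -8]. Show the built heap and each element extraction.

Build heap: [23, 19, -8, -7, -6, -8]
Extract 23: [19, -6, -8, -7, -8, 23]
Extract 19: [-6, -7, -8, -8, 19, 23]
Extract -6: [-7, -8, -8, -6, 19, 23]
Extract -7: [-8, -8, -7, -6, 19, 23]
Extract -8: [-8, -8, -7, -6, 19, 23]


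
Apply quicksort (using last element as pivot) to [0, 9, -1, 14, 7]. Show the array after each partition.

Partition 1: pivot=7 at index 2 -> [0, -1, 7, 14, 9]
Partition 2: pivot=-1 at index 0 -> [-1, 0, 7, 14, 9]
Partition 3: pivot=9 at index 3 -> [-1, 0, 7, 9, 14]


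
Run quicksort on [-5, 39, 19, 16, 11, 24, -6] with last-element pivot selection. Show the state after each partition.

Partition 1: pivot=-6 at index 0 -> [-6, 39, 19, 16, 11, 24, -5]
Partition 2: pivot=-5 at index 1 -> [-6, -5, 19, 16, 11, 24, 39]
Partition 3: pivot=39 at index 6 -> [-6, -5, 19, 16, 11, 24, 39]
Partition 4: pivot=24 at index 5 -> [-6, -5, 19, 16, 11, 24, 39]
Partition 5: pivot=11 at index 2 -> [-6, -5, 11, 16, 19, 24, 39]
Partition 6: pivot=19 at index 4 -> [-6, -5, 11, 16, 19, 24, 39]


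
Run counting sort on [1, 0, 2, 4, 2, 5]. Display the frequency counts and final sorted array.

Count array: [1, 1, 2, 0, 1, 1]
(count[i] = number of elements equal to i)
Cumulative count: [1, 2, 4, 4, 5, 6]
Sorted: [0, 1, 2, 2, 4, 5]


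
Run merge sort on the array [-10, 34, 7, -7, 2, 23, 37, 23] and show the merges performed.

Divide and conquer:
  Merge [-10] + [34] -> [-10, 34]
  Merge [7] + [-7] -> [-7, 7]
  Merge [-10, 34] + [-7, 7] -> [-10, -7, 7, 34]
  Merge [2] + [23] -> [2, 23]
  Merge [37] + [23] -> [23, 37]
  Merge [2, 23] + [23, 37] -> [2, 23, 23, 37]
  Merge [-10, -7, 7, 34] + [2, 23, 23, 37] -> [-10, -7, 2, 7, 23, 23, 34, 37]


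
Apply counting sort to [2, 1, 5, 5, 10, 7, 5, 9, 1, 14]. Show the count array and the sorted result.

Count array: [0, 2, 1, 0, 0, 3, 0, 1, 0, 1, 1, 0, 0, 0, 1]
(count[i] = number of elements equal to i)
Cumulative count: [0, 2, 3, 3, 3, 6, 6, 7, 7, 8, 9, 9, 9, 9, 10]
Sorted: [1, 1, 2, 5, 5, 5, 7, 9, 10, 14]


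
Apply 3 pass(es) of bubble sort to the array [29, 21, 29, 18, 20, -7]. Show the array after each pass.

After pass 1: [21, 29, 18, 20, -7, 29] (4 swaps)
After pass 2: [21, 18, 20, -7, 29, 29] (3 swaps)
After pass 3: [18, 20, -7, 21, 29, 29] (3 swaps)
Total swaps: 10


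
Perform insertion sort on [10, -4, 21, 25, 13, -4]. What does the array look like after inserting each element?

First element 10 is already 'sorted'
Insert -4: shifted 1 elements -> [-4, 10, 21, 25, 13, -4]
Insert 21: shifted 0 elements -> [-4, 10, 21, 25, 13, -4]
Insert 25: shifted 0 elements -> [-4, 10, 21, 25, 13, -4]
Insert 13: shifted 2 elements -> [-4, 10, 13, 21, 25, -4]
Insert -4: shifted 4 elements -> [-4, -4, 10, 13, 21, 25]


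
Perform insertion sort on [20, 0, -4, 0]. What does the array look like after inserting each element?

First element 20 is already 'sorted'
Insert 0: shifted 1 elements -> [0, 20, -4, 0]
Insert -4: shifted 2 elements -> [-4, 0, 20, 0]
Insert 0: shifted 1 elements -> [-4, 0, 0, 20]


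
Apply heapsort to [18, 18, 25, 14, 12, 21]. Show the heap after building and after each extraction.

Build heap: [25, 18, 21, 14, 12, 18]
Extract 25: [21, 18, 18, 14, 12, 25]
Extract 21: [18, 14, 18, 12, 21, 25]
Extract 18: [18, 14, 12, 18, 21, 25]
Extract 18: [14, 12, 18, 18, 21, 25]
Extract 14: [12, 14, 18, 18, 21, 25]


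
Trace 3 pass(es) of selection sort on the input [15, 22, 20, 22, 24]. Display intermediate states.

Pass 1: Select minimum 15 at index 0, swap -> [15, 22, 20, 22, 24]
Pass 2: Select minimum 20 at index 2, swap -> [15, 20, 22, 22, 24]
Pass 3: Select minimum 22 at index 2, swap -> [15, 20, 22, 22, 24]


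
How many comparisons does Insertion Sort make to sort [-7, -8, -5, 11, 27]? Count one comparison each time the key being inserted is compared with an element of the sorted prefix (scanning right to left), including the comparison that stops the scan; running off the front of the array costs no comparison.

Insert -8: -7 > -8 (shift), reached front = 1 comparison(s) -> [-8, -7, -5, 11, 27]
Insert -5: -7 <= -5 (stop) = 1 comparison(s) -> [-8, -7, -5, 11, 27]
Insert 11: -5 <= 11 (stop) = 1 comparison(s) -> [-8, -7, -5, 11, 27]
Insert 27: 11 <= 27 (stop) = 1 comparison(s) -> [-8, -7, -5, 11, 27]
Total comparisons: 1 + 1 + 1 + 1 = 4


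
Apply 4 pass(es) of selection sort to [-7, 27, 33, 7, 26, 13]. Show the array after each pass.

Pass 1: Select minimum -7 at index 0, swap -> [-7, 27, 33, 7, 26, 13]
Pass 2: Select minimum 7 at index 3, swap -> [-7, 7, 33, 27, 26, 13]
Pass 3: Select minimum 13 at index 5, swap -> [-7, 7, 13, 27, 26, 33]
Pass 4: Select minimum 26 at index 4, swap -> [-7, 7, 13, 26, 27, 33]


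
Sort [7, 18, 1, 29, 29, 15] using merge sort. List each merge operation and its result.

Divide and conquer:
  Merge [18] + [1] -> [1, 18]
  Merge [7] + [1, 18] -> [1, 7, 18]
  Merge [29] + [15] -> [15, 29]
  Merge [29] + [15, 29] -> [15, 29, 29]
  Merge [1, 7, 18] + [15, 29, 29] -> [1, 7, 15, 18, 29, 29]


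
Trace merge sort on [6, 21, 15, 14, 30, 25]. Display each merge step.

Divide and conquer:
  Merge [21] + [15] -> [15, 21]
  Merge [6] + [15, 21] -> [6, 15, 21]
  Merge [30] + [25] -> [25, 30]
  Merge [14] + [25, 30] -> [14, 25, 30]
  Merge [6, 15, 21] + [14, 25, 30] -> [6, 14, 15, 21, 25, 30]


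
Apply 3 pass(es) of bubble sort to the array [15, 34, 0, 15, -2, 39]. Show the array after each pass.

After pass 1: [15, 0, 15, -2, 34, 39] (3 swaps)
After pass 2: [0, 15, -2, 15, 34, 39] (2 swaps)
After pass 3: [0, -2, 15, 15, 34, 39] (1 swaps)
Total swaps: 6


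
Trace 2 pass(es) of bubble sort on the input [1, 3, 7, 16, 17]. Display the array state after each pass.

After pass 1: [1, 3, 7, 16, 17] (0 swaps)
After pass 2: [1, 3, 7, 16, 17] (0 swaps)
Total swaps: 0


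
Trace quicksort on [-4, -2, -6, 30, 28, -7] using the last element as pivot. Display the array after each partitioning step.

Partition 1: pivot=-7 at index 0 -> [-7, -2, -6, 30, 28, -4]
Partition 2: pivot=-4 at index 2 -> [-7, -6, -4, 30, 28, -2]
Partition 3: pivot=-2 at index 3 -> [-7, -6, -4, -2, 28, 30]
Partition 4: pivot=30 at index 5 -> [-7, -6, -4, -2, 28, 30]


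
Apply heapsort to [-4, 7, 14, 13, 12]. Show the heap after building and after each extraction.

Build heap: [14, 13, -4, 7, 12]
Extract 14: [13, 12, -4, 7, 14]
Extract 13: [12, 7, -4, 13, 14]
Extract 12: [7, -4, 12, 13, 14]
Extract 7: [-4, 7, 12, 13, 14]


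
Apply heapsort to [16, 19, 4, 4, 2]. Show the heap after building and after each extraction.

Build heap: [19, 16, 4, 4, 2]
Extract 19: [16, 4, 4, 2, 19]
Extract 16: [4, 2, 4, 16, 19]
Extract 4: [4, 2, 4, 16, 19]
Extract 4: [2, 4, 4, 16, 19]


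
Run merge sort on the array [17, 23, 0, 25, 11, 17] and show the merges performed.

Divide and conquer:
  Merge [23] + [0] -> [0, 23]
  Merge [17] + [0, 23] -> [0, 17, 23]
  Merge [11] + [17] -> [11, 17]
  Merge [25] + [11, 17] -> [11, 17, 25]
  Merge [0, 17, 23] + [11, 17, 25] -> [0, 11, 17, 17, 23, 25]


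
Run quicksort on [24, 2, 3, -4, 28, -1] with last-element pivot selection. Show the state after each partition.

Partition 1: pivot=-1 at index 1 -> [-4, -1, 3, 24, 28, 2]
Partition 2: pivot=2 at index 2 -> [-4, -1, 2, 24, 28, 3]
Partition 3: pivot=3 at index 3 -> [-4, -1, 2, 3, 28, 24]
Partition 4: pivot=24 at index 4 -> [-4, -1, 2, 3, 24, 28]


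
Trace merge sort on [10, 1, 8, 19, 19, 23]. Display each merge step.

Divide and conquer:
  Merge [1] + [8] -> [1, 8]
  Merge [10] + [1, 8] -> [1, 8, 10]
  Merge [19] + [23] -> [19, 23]
  Merge [19] + [19, 23] -> [19, 19, 23]
  Merge [1, 8, 10] + [19, 19, 23] -> [1, 8, 10, 19, 19, 23]


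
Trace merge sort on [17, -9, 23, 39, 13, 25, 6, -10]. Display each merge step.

Divide and conquer:
  Merge [17] + [-9] -> [-9, 17]
  Merge [23] + [39] -> [23, 39]
  Merge [-9, 17] + [23, 39] -> [-9, 17, 23, 39]
  Merge [13] + [25] -> [13, 25]
  Merge [6] + [-10] -> [-10, 6]
  Merge [13, 25] + [-10, 6] -> [-10, 6, 13, 25]
  Merge [-9, 17, 23, 39] + [-10, 6, 13, 25] -> [-10, -9, 6, 13, 17, 23, 25, 39]


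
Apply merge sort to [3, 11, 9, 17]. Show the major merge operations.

Divide and conquer:
  Merge [3] + [11] -> [3, 11]
  Merge [9] + [17] -> [9, 17]
  Merge [3, 11] + [9, 17] -> [3, 9, 11, 17]


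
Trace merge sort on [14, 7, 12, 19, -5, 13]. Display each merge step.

Divide and conquer:
  Merge [7] + [12] -> [7, 12]
  Merge [14] + [7, 12] -> [7, 12, 14]
  Merge [-5] + [13] -> [-5, 13]
  Merge [19] + [-5, 13] -> [-5, 13, 19]
  Merge [7, 12, 14] + [-5, 13, 19] -> [-5, 7, 12, 13, 14, 19]


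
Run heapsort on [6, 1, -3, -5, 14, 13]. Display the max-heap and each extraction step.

Build heap: [14, 6, 13, -5, 1, -3]
Extract 14: [13, 6, -3, -5, 1, 14]
Extract 13: [6, 1, -3, -5, 13, 14]
Extract 6: [1, -5, -3, 6, 13, 14]
Extract 1: [-3, -5, 1, 6, 13, 14]
Extract -3: [-5, -3, 1, 6, 13, 14]


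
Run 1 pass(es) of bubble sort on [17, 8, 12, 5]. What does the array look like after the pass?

After pass 1: [8, 12, 5, 17] (3 swaps)
Total swaps: 3


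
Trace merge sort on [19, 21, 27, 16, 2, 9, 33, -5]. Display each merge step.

Divide and conquer:
  Merge [19] + [21] -> [19, 21]
  Merge [27] + [16] -> [16, 27]
  Merge [19, 21] + [16, 27] -> [16, 19, 21, 27]
  Merge [2] + [9] -> [2, 9]
  Merge [33] + [-5] -> [-5, 33]
  Merge [2, 9] + [-5, 33] -> [-5, 2, 9, 33]
  Merge [16, 19, 21, 27] + [-5, 2, 9, 33] -> [-5, 2, 9, 16, 19, 21, 27, 33]


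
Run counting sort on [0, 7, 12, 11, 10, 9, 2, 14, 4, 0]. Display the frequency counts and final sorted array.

Count array: [2, 0, 1, 0, 1, 0, 0, 1, 0, 1, 1, 1, 1, 0, 1]
(count[i] = number of elements equal to i)
Cumulative count: [2, 2, 3, 3, 4, 4, 4, 5, 5, 6, 7, 8, 9, 9, 10]
Sorted: [0, 0, 2, 4, 7, 9, 10, 11, 12, 14]


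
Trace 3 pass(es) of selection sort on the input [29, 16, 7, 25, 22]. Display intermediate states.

Pass 1: Select minimum 7 at index 2, swap -> [7, 16, 29, 25, 22]
Pass 2: Select minimum 16 at index 1, swap -> [7, 16, 29, 25, 22]
Pass 3: Select minimum 22 at index 4, swap -> [7, 16, 22, 25, 29]


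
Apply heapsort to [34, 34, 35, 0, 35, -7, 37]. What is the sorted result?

Build heap: [37, 35, 35, 0, 34, -7, 34]
Extract 37: [35, 34, 35, 0, 34, -7, 37]
Extract 35: [35, 34, -7, 0, 34, 35, 37]
Extract 35: [34, 34, -7, 0, 35, 35, 37]
Extract 34: [34, 0, -7, 34, 35, 35, 37]
Extract 34: [0, -7, 34, 34, 35, 35, 37]
Extract 0: [-7, 0, 34, 34, 35, 35, 37]


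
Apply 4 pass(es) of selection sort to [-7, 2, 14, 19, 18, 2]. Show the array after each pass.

Pass 1: Select minimum -7 at index 0, swap -> [-7, 2, 14, 19, 18, 2]
Pass 2: Select minimum 2 at index 1, swap -> [-7, 2, 14, 19, 18, 2]
Pass 3: Select minimum 2 at index 5, swap -> [-7, 2, 2, 19, 18, 14]
Pass 4: Select minimum 14 at index 5, swap -> [-7, 2, 2, 14, 18, 19]


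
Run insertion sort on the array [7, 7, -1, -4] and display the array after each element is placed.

First element 7 is already 'sorted'
Insert 7: shifted 0 elements -> [7, 7, -1, -4]
Insert -1: shifted 2 elements -> [-1, 7, 7, -4]
Insert -4: shifted 3 elements -> [-4, -1, 7, 7]


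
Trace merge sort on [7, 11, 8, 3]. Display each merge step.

Divide and conquer:
  Merge [7] + [11] -> [7, 11]
  Merge [8] + [3] -> [3, 8]
  Merge [7, 11] + [3, 8] -> [3, 7, 8, 11]


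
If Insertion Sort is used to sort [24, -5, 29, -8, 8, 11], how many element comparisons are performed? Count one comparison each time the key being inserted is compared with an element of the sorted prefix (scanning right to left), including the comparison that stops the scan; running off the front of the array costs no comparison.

Insert -5: 24 > -5 (shift), reached front = 1 comparison(s) -> [-5, 24, 29, -8, 8, 11]
Insert 29: 24 <= 29 (stop) = 1 comparison(s) -> [-5, 24, 29, -8, 8, 11]
Insert -8: 29 > -8 (shift), 24 > -8 (shift), -5 > -8 (shift), reached front = 3 comparison(s) -> [-8, -5, 24, 29, 8, 11]
Insert 8: 29 > 8 (shift), 24 > 8 (shift), -5 <= 8 (stop) = 3 comparison(s) -> [-8, -5, 8, 24, 29, 11]
Insert 11: 29 > 11 (shift), 24 > 11 (shift), 8 <= 11 (stop) = 3 comparison(s) -> [-8, -5, 8, 11, 24, 29]
Total comparisons: 1 + 1 + 3 + 3 + 3 = 11


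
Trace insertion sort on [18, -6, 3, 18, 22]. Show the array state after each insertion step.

First element 18 is already 'sorted'
Insert -6: shifted 1 elements -> [-6, 18, 3, 18, 22]
Insert 3: shifted 1 elements -> [-6, 3, 18, 18, 22]
Insert 18: shifted 0 elements -> [-6, 3, 18, 18, 22]
Insert 22: shifted 0 elements -> [-6, 3, 18, 18, 22]


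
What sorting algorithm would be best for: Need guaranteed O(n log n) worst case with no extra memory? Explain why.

Best choice: Heapsort
Reason: Heapsort is O(n log n) worst case and sorts in-place; quicksort can degrade to O(n^2)


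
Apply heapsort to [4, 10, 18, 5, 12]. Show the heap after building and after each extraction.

Build heap: [18, 12, 4, 5, 10]
Extract 18: [12, 10, 4, 5, 18]
Extract 12: [10, 5, 4, 12, 18]
Extract 10: [5, 4, 10, 12, 18]
Extract 5: [4, 5, 10, 12, 18]


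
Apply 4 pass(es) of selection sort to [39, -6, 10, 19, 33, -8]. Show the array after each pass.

Pass 1: Select minimum -8 at index 5, swap -> [-8, -6, 10, 19, 33, 39]
Pass 2: Select minimum -6 at index 1, swap -> [-8, -6, 10, 19, 33, 39]
Pass 3: Select minimum 10 at index 2, swap -> [-8, -6, 10, 19, 33, 39]
Pass 4: Select minimum 19 at index 3, swap -> [-8, -6, 10, 19, 33, 39]


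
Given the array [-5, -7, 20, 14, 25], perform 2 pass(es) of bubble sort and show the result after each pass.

After pass 1: [-7, -5, 14, 20, 25] (2 swaps)
After pass 2: [-7, -5, 14, 20, 25] (0 swaps)
Total swaps: 2


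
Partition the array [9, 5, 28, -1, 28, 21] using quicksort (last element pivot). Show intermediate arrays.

Partition 1: pivot=21 at index 3 -> [9, 5, -1, 21, 28, 28]
Partition 2: pivot=-1 at index 0 -> [-1, 5, 9, 21, 28, 28]
Partition 3: pivot=9 at index 2 -> [-1, 5, 9, 21, 28, 28]
Partition 4: pivot=28 at index 5 -> [-1, 5, 9, 21, 28, 28]


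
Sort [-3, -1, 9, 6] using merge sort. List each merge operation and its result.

Divide and conquer:
  Merge [-3] + [-1] -> [-3, -1]
  Merge [9] + [6] -> [6, 9]
  Merge [-3, -1] + [6, 9] -> [-3, -1, 6, 9]


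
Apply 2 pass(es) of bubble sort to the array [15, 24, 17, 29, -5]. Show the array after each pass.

After pass 1: [15, 17, 24, -5, 29] (2 swaps)
After pass 2: [15, 17, -5, 24, 29] (1 swaps)
Total swaps: 3


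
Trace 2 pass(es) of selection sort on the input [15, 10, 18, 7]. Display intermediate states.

Pass 1: Select minimum 7 at index 3, swap -> [7, 10, 18, 15]
Pass 2: Select minimum 10 at index 1, swap -> [7, 10, 18, 15]


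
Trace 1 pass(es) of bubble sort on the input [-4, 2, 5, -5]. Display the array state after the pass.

After pass 1: [-4, 2, -5, 5] (1 swaps)
Total swaps: 1


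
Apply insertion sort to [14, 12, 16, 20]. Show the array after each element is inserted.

First element 14 is already 'sorted'
Insert 12: shifted 1 elements -> [12, 14, 16, 20]
Insert 16: shifted 0 elements -> [12, 14, 16, 20]
Insert 20: shifted 0 elements -> [12, 14, 16, 20]


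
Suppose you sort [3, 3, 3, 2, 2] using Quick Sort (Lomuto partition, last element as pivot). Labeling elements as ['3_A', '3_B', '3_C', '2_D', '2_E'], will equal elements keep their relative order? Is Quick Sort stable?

Trace Quick Sort on the labeled array (the key is the number; the letter only tracks identity):
  Partition indices 0..4 around pivot 2_E -> [2_D, 2_E, 3_C, 3_A, 3_B]
  Partition indices 2..4 around pivot 3_B -> [2_D, 2_E, 3_C, 3_A, 3_B]
  Partition indices 2..3 around pivot 3_A -> [2_D, 2_E, 3_C, 3_A, 3_B]
Final order: [2_D, 2_E, 3_C, 3_A, 3_B]
Equal keys:
  value 2: originally 2_D, 2_E; after sorting 2_D, 2_E -> order preserved
  value 3: originally 3_A, 3_B, 3_C; after sorting 3_C, 3_A, 3_B -> order changed
Equal keys were reordered, so Quick Sort is not stable: partition swaps elements across long distances and can reorder equal keys. (One such input is enough; an unstable sort may happen to preserve order on other inputs, but it gives no guarantee.)
Answer: Not stable


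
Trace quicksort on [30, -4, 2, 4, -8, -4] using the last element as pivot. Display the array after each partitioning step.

Partition 1: pivot=-4 at index 2 -> [-4, -8, -4, 4, 30, 2]
Partition 2: pivot=-8 at index 0 -> [-8, -4, -4, 4, 30, 2]
Partition 3: pivot=2 at index 3 -> [-8, -4, -4, 2, 30, 4]
Partition 4: pivot=4 at index 4 -> [-8, -4, -4, 2, 4, 30]


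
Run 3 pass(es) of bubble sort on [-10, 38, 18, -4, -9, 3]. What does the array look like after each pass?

After pass 1: [-10, 18, -4, -9, 3, 38] (4 swaps)
After pass 2: [-10, -4, -9, 3, 18, 38] (3 swaps)
After pass 3: [-10, -9, -4, 3, 18, 38] (1 swaps)
Total swaps: 8


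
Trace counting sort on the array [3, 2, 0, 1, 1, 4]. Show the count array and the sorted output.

Count array: [1, 2, 1, 1, 1]
(count[i] = number of elements equal to i)
Cumulative count: [1, 3, 4, 5, 6]
Sorted: [0, 1, 1, 2, 3, 4]


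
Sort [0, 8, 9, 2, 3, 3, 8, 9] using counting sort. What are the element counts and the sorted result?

Count array: [1, 0, 1, 2, 0, 0, 0, 0, 2, 2]
(count[i] = number of elements equal to i)
Cumulative count: [1, 1, 2, 4, 4, 4, 4, 4, 6, 8]
Sorted: [0, 2, 3, 3, 8, 8, 9, 9]
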